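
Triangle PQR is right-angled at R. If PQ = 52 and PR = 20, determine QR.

QR = sqrt(52^2 - 20^2) = sqrt(2304) = 48

48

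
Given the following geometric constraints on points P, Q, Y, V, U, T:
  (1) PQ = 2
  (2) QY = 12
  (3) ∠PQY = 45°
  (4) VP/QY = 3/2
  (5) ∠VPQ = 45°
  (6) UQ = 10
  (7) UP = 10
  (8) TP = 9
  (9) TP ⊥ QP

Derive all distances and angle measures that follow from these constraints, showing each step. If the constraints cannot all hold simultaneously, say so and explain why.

The constraints are consistent.

From the given relations:
  VP = 3/2·QY = 3/2·12 = 18

Step 1: From PQ = 2, QY = 12, and ∠PQY = 45°, by the law of cosines:
  PY² = PQ² + QY² - 2·PQ·QY·cos(45°) = 4 + 144 - 33.94 = 114.1
  PY ≈ 10.68

Step 2: From QP = 2, PV = 18, and ∠QPV = 45°, by the law of cosines:
  QV² = QP² + PV² - 2·QP·PV·cos(45°) = 4 + 324 - 50.91 = 277.1
  QV ≈ 16.65

Step 3: From QP = 2, PT = 9, and ∠QPT = 90°, by the law of cosines:
  QT² = QP² + PT² - 2·QP·PT·cos(90°) = 4 + 81 - 0 = 85
  QT = √85

Step 4: From PQ = 2, PU = 10, QU = 10, by the inverse law of cosines:
  cos(∠QPU) = (PQ² + PU² - QU²) / (2·PQ·PU)
  ∠QPU = 84.26°

Step 5: From QP = 2, QU = 10, PU = 10, by the inverse law of cosines:
  cos(∠PQU) = (QP² + QU² - PU²) / (2·QP·QU)
  ∠PQU = 84.26°

Step 6: From UP = 10, UQ = 10, PQ = 2, by the inverse law of cosines:
  cos(∠PUQ) = (UP² + UQ² - PQ²) / (2·UP·UQ)
  ∠PUQ = 11.48°

Step 7: From PQ = 2, PY = 10.68, QY = 12, by the inverse law of cosines:
  cos(∠QPY) = (PQ² + PY² - QY²) / (2·PQ·PY)
  ∠QPY = 127.39°

Step 8: From QP = 2, QT = √85, PT = 9, by the inverse law of cosines:
  cos(∠PQT) = (QP² + QT² - PT²) / (2·QP·QT)
  ∠PQT = 77.47°

Step 9: From QP = 2, QV = 16.65, PV = 18, by the inverse law of cosines:
  cos(∠PQV) = (QP² + QV² - PV²) / (2·QP·QV)
  ∠PQV = 130.13°

Step 10: From YP = 10.68, YQ = 12, PQ = 2, by the inverse law of cosines:
  cos(∠PYQ) = (YP² + YQ² - PQ²) / (2·YP·YQ)
  ∠PYQ = 7.61°

Step 11: From VP = 18, VQ = 16.65, PQ = 2, by the inverse law of cosines:
  cos(∠PVQ) = (VP² + VQ² - PQ²) / (2·VP·VQ)
  ∠PVQ = 4.87°

Step 12: From TP = 9, TQ = √85, PQ = 2, by the inverse law of cosines:
  cos(∠PTQ) = (TP² + TQ² - PQ²) / (2·TP·TQ)
  ∠PTQ = 12.53°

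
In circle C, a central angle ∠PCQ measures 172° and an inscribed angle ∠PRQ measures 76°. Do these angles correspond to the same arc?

By the inscribed angle theorem, the inscribed angle for a central angle of 172° should be 172° / 2 = 86°.
The given inscribed angle is 76°, which does not equal 86°.
Therefore, no, they do not correspond to the same arc.

No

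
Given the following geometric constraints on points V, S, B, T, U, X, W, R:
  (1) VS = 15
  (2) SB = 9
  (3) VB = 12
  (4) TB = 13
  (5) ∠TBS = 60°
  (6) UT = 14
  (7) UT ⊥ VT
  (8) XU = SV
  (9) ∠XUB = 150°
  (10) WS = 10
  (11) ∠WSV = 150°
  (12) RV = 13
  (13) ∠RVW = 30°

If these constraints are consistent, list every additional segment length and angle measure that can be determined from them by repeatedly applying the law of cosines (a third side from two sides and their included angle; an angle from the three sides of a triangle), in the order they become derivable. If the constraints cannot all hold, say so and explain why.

The constraints are consistent. Derivable facts, in order:
After 1 step:
- ST = √133
- VW ≈ 24.18
- ∠BSV = 53.13°
- ∠BVS = 36.87°
- ∠SBV = 90°
After 2 steps:
- WR ≈ 14.47
- ∠BST = 77.48°
- ∠BTS = 42.52°
- ∠SVW = 11.93°
- ∠SWV = 18.07°
After 3 steps:
- ∠RWV = 26.7°
- ∠VRW = 123.3°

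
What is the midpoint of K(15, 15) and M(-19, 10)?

The midpoint is the average of the coordinates:
x: (15 + -19)/2 = -2
y: (15 + 10)/2 = 25/2
Midpoint = (-2, 25/2)

(-2, 25/2)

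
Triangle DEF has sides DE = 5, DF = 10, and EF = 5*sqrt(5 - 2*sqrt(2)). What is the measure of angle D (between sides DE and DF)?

cos(D) = (5² + 10² - (5*sqrt(5 - 2*sqrt(2)))²) / (2 × 5 × 10) = sqrt(2)/2, so D = arccos(sqrt(2)/2) = 45°.

45°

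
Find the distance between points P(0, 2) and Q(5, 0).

d = sqrt((5 - 0)^2 + (0 - 2)^2)
d = sqrt(5^2 + -2^2)
d = sqrt(25 + 4)
d = sqrt(29)

sqrt(29)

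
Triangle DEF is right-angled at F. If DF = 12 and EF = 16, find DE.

By the Pythagorean theorem: DE^2 = DF^2 + EF^2
DE^2 = 12^2 + 16^2 = 144 + 256 = 400
DE = sqrt(400) = 20

20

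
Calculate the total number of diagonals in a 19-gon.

The number of diagonals in an n-gon is n(n - 3)/2.
For n = 19: 19(19 - 3)/2 = 19 × 16 / 2 = 152.

152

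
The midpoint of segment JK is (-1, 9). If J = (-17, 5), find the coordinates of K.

Using the midpoint formula: M = ((x1 + x2)/2, (y1 + y2)/2)
We know M = (-1, 9) and J = (-17, 5)
For x: -1 = (-17 + x2)/2, so x2 = 2*-1 - -17 = 15
For y: 9 = (5 + y2)/2, so y2 = 2*9 - 5 = 13
K = (15, 13)

(15, 13)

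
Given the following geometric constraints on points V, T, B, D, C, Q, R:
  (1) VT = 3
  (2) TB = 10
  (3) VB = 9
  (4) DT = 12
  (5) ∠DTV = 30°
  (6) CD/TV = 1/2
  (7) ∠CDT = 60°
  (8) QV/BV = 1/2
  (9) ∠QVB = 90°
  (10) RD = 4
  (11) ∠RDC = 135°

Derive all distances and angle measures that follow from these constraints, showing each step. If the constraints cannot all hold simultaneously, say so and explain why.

The constraints are consistent.

From the given relations:
  CD = 1/2·TV = 1/2·3 ≈ 1.5
  QV = 1/2·BV = 1/2·9 ≈ 4.5

Step 1: From VT = 3, TD = 12, and ∠VTD = 30°, by the law of cosines:
  VD² = VT² + TD² - 2·VT·TD·cos(30°) = 9 + 144 - 62.35 = 90.65
  VD ≈ 9.52

Step 2: From TD = 12, DC = 1.5, and ∠TDC = 60°, by the law of cosines:
  TC² = TD² + DC² - 2·TD·DC·cos(60°) = 144 + 2.25 - 18 = 128.2
  TC ≈ 11.32

Step 3: From BV = 9, VQ = 4.5, and ∠BVQ = 90°, by the law of cosines:
  BQ² = BV² + VQ² - 2·BV·VQ·cos(90°) = 81 + 20.25 - 0 = 101.2
  BQ = 9/2·√5

Step 4: From CD = 1.5, DR = 4, and ∠CDR = 135°, by the law of cosines:
  CR² = CD² + DR² - 2·CD·DR·cos(135°) = 2.25 + 16 + 8.485 = 26.74
  CR ≈ 5.17

Step 5: From VB = 9, VT = 3, BT = 10, by the inverse law of cosines:
  cos(∠BVT) = (VB² + VT² - BT²) / (2·VB·VT)
  ∠BVT = 100.67°

Step 6: From TB = 10, TV = 3, BV = 9, by the inverse law of cosines:
  cos(∠BTV) = (TB² + TV² - BV²) / (2·TB·TV)
  ∠BTV = 62.18°

Step 7: From BT = 10, BV = 9, TV = 3, by the inverse law of cosines:
  cos(∠TBV) = (BT² + BV² - TV²) / (2·BT·BV)
  ∠TBV = 17.15°

Step 8: From VD = 9.52, VT = 3, DT = 12, by the inverse law of cosines:
  cos(∠DVT) = (VD² + VT² - DT²) / (2·VD·VT)
  ∠DVT = 140.94°

Step 9: From TC = 11.32, TD = 12, CD = 1.5, by the inverse law of cosines:
  cos(∠CTD) = (TC² + TD² - CD²) / (2·TC·TD)
  ∠CTD = 6.59°

Step 10: From BQ = 9/2·√5, BV = 9, QV = 4.5, by the inverse law of cosines:
  cos(∠QBV) = (BQ² + BV² - QV²) / (2·BQ·BV)
  ∠QBV = 26.57°

Step 11: From DT = 12, DV = 9.52, TV = 3, by the inverse law of cosines:
  cos(∠TDV) = (DT² + DV² - TV²) / (2·DT·DV)
  ∠TDV = 9.06°

Step 12: From CD = 1.5, CR = 5.17, DR = 4, by the inverse law of cosines:
  cos(∠DCR) = (CD² + CR² - DR²) / (2·CD·CR)
  ∠DCR = 33.16°

Step 13: From CD = 1.5, CT = 11.32, DT = 12, by the inverse law of cosines:
  cos(∠DCT) = (CD² + CT² - DT²) / (2·CD·CT)
  ∠DCT = 113.41°

Step 14: From QB = 9/2·√5, QV = 4.5, BV = 9, by the inverse law of cosines:
  cos(∠BQV) = (QB² + QV² - BV²) / (2·QB·QV)
  ∠BQV = 63.43°

Step 15: From RC = 5.17, RD = 4, CD = 1.5, by the inverse law of cosines:
  cos(∠CRD) = (RC² + RD² - CD²) / (2·RC·RD)
  ∠CRD = 11.84°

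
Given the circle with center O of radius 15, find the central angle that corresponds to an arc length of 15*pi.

Arc length L = 2πr × θ/360, so θ = 360L / (2πr).
θ = 360 × 15*pi / (2π × 15)
θ = 180°
θ = 180°

180°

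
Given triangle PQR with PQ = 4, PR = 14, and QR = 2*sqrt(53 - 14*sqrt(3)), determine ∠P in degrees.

By the inverse law of cosines: cos(P) = (PQ² + PR² - QR²) / (2 × PQ × PR)
cos(P) = (4² + 14² - (2*sqrt(53 - 14*sqrt(3)))²) / (2 × 4 × 14)
cos(P) = (16 + 196 - (212 - 56*sqrt(3))) / 112
cos(P) = sqrt(3)/2
P = arccos(sqrt(3)/2) = 30°

30°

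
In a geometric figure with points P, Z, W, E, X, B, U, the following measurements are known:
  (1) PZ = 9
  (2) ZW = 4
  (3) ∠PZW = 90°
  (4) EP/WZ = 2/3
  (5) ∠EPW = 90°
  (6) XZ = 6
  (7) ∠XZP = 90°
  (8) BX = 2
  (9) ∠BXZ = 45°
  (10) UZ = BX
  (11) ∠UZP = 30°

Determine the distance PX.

Step 1: By the law of cosines on triangle PZX: PX² = 9² + 6² − 2·9·6·cos(90°) = 117, so PX = 3·√13.

Therefore, the length of PX = 3·√13.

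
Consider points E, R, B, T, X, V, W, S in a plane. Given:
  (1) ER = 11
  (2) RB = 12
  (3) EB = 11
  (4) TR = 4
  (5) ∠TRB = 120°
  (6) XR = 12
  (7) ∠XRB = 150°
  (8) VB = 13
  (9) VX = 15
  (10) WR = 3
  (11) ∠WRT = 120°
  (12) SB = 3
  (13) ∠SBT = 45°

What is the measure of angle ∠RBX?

Step 1: By the law of cosines on triangle BRX: BX² = 12² + 12² − 2·12·12·cos(150°) = 537.42, so BX ≈ 23.18.
Step 2: By the inverse law of cosines on triangle RBX: cos(∠RBX) = (12² + 23.18² − 12²) / (2·12·23.18) = 537.42/556.37 = 0.9659, so ∠RBX = 15°.

Therefore, the measure of angle ∠RBX = 15°.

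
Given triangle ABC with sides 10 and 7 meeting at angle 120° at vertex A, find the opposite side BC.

When two sides and the included angle are known, the law of cosines gives the third side.
c^2 = a^2 + b^2 - 2ab cos(C) generalizes the Pythagorean theorem to non-right triangles.
Here: BC^2 = 100 + 49 - 140*(-1/2) = 219
BC = sqrt(219)

sqrt(219)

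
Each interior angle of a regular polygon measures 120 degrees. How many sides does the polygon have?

Each interior angle of a regular n-gon is (n - 2) * 180 / n.
Setting this equal to 120:
(n - 2) * 180 / n = 120
Each exterior angle = 180 - 120 = 60 degrees.
Since exterior angles sum to 360: n = 360 / 60 = 6.

6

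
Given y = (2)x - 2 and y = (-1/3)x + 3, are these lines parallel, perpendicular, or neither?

Slope of line 1: m1 = 2
Slope of line 2: m2 = -1/3
m1 != m2 and m1*m2 = -2/3 != -1. Neither.

Neither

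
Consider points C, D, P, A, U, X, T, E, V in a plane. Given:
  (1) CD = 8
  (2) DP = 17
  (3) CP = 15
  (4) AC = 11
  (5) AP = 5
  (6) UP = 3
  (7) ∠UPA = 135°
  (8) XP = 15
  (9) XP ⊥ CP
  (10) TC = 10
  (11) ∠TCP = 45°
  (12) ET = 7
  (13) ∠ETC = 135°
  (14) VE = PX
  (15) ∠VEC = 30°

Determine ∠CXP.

Step 1: By the law of cosines on triangle XPC: XC² = 15² + 15² − 2·15·15·cos(90°) = 450, so XC = 15·√2.
Step 2: By the inverse law of cosines on triangle CXP: cos(∠CXP) = ((15·√2)² + 15² − 15²) / (2·15·√2·15) = 450/636.4 = 0.7071, so ∠CXP = 45°.

Therefore, the measure of angle ∠CXP = 45°.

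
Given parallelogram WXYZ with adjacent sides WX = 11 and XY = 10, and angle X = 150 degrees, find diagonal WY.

Law of cosines: d^2 = 11^2 + 10^2 - 2(11)(10)cos(150°) = 110*sqrt(3) + 221, so d = sqrt(110*sqrt(3) + 221).

sqrt(110*sqrt(3) + 221)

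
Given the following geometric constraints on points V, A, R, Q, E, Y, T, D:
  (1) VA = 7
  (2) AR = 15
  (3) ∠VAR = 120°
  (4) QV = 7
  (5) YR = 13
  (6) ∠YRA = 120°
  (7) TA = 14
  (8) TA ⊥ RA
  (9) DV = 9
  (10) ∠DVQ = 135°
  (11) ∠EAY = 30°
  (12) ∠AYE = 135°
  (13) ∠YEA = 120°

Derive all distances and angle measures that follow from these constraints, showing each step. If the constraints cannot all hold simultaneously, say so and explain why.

These constraints are not satisfiable: (11), (12) and (13) are the three interior angles of triangle EAY, which must sum to 180°, but 30° + 135° + 120° = 285°. No planar figure meets all of them, so nothing further can be derived.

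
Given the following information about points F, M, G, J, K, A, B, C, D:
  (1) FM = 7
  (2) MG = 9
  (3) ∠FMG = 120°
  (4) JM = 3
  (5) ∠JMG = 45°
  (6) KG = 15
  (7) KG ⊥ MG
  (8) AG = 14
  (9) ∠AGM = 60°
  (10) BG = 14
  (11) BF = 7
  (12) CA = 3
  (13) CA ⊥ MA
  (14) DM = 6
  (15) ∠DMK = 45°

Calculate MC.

Step 1: By the law of cosines on triangle AGM: AM² = 14² + 9² − 2·14·9·cos(60°) = 151, so AM = √151.
Step 2: By the law of cosines on triangle MAC: MC² = √151² + 3² − 2·√151·3·cos(90°) = 160, so MC = 4·√10.

Therefore, the length of MC = 4·√10.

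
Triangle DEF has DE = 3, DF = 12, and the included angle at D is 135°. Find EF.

Law of cosines: EF^2 = 3^2 + 12^2 - 2(3)(12)cos(135°) = 36*sqrt(2) + 153, so EF = 3*sqrt(4*sqrt(2) + 17).

3*sqrt(4*sqrt(2) + 17)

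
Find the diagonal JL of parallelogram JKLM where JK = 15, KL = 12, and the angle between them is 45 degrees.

Using the law of cosines:
d^2 = 15^2 + 12^2 - 2(15)(12)cos(45 degrees)
d^2 = 225 + 144 - 360*sqrt(2)/2
d^2 = 369 - 180*sqrt(2)
d = 3*sqrt(41 - 20*sqrt(2))

3*sqrt(41 - 20*sqrt(2))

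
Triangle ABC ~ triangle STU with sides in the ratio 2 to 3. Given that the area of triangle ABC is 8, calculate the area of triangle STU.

For similar figures, the area ratio equals the square of the side ratio.
Side ratio (ABC to STU) = 2:3, so area ratio = 2^2:3^2 = 4:9.
If the area of ABC is 8, then the area of STU = 8 * (9/4) = 18.

18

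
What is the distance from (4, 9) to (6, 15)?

d = sqrt((2)^2 + (6)^2) = sqrt(40) = 2*sqrt(10)

2*sqrt(10)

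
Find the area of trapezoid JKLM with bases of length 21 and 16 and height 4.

Area = (21 + 16) * 4 / 2 = 148 / 2 = 74

74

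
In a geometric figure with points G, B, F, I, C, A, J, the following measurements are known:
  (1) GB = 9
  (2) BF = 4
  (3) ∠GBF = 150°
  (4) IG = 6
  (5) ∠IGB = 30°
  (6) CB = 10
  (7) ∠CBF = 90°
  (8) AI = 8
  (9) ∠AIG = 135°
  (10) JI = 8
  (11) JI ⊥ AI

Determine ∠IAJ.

Step 1: By the law of cosines on triangle AIJ: AJ² = 8² + 8² − 2·8·8·cos(90°) = 128, so AJ = 8·√2.
Step 2: By the inverse law of cosines on triangle IAJ: cos(∠IAJ) = (8² + (8·√2)² − 8²) / (2·8·8·√2) = 128/181.02 = 0.7071, so ∠IAJ = 45°.

Therefore, the measure of angle ∠IAJ = 45°.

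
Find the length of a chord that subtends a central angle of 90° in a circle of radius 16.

Chord = 2(16) sin(45°) = 16*sqrt(2)

16*sqrt(2)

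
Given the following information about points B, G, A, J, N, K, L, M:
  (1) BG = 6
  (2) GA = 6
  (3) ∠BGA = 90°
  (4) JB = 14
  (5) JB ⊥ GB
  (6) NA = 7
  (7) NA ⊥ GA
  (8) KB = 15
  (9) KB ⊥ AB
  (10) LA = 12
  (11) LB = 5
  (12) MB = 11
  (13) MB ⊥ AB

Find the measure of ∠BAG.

Step 1: By the law of cosines on triangle AGB: AB² = 6² + 6² − 2·6·6·cos(90°) = 72, so AB = 6·√2.
Step 2: By the inverse law of cosines on triangle BAG: cos(∠BAG) = ((6·√2)² + 6² − 6²) / (2·6·√2·6) = 72/101.82 = 0.7071, so ∠BAG = 45°.

Therefore, the measure of angle ∠BAG = 45°.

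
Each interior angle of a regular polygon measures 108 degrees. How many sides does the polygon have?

The exterior angle is the supplement of the interior angle: 180 - 108 = 72 degrees.
Since the exterior angles of any convex polygon sum to 360 degrees, the number of sides is 360 / 72 = 5.

5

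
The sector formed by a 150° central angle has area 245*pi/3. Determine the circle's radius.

Sector area A = πr² × θ/360, so r² = 360A / (πθ).
r² = 360 × 245*pi/3 / (π × 150)
r² = 196
r = 14

14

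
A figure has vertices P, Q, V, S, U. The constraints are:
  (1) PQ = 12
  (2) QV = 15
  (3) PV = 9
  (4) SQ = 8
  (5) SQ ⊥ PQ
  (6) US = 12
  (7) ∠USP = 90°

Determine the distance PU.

Step 1: By the law of cosines on triangle SQP: SP² = 8² + 12² − 2·8·12·cos(90°) = 208, so SP = 4·√13.
Step 2: By the law of cosines on triangle PSU: PU² = (4·√13)² + 12² − 2·4·√13·12·cos(90°) = 352, so PU = 4·√22.

Therefore, the length of PU = 4·√22.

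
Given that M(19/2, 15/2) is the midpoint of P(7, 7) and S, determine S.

Using the midpoint formula: M = ((x1 + x2)/2, (y1 + y2)/2)
We know M = (19/2, 15/2) and P = (7, 7)
For x: 19/2 = (7 + x2)/2, so x2 = 2*19/2 - 7 = 12
For y: 15/2 = (7 + y2)/2, so y2 = 2*15/2 - 7 = 8
S = (12, 8)

(12, 8)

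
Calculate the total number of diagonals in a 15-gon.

Each of the 15 vertices connects to 12 non-adjacent vertices via diagonals.
Total connections = 15 × 12 = 180, but each diagonal is counted twice.
Number of diagonals = 180 / 2 = 90.

90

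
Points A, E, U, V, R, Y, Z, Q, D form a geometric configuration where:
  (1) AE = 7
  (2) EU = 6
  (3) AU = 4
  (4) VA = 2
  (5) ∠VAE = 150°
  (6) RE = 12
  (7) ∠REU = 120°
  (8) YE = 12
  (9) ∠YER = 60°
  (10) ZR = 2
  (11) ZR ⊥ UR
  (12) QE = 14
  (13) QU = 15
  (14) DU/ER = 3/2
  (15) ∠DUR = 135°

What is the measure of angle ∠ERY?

Step 1: By the law of cosines on triangle REY: RY² = 12² + 12² − 2·12·12·cos(60°) = 144, so RY = 12.
Step 2: By the inverse law of cosines on triangle ERY: cos(∠ERY) = (12² + 12² − 12²) / (2·12·12) = 144/288 = 0.5, so ∠ERY = 60°.

Therefore, the measure of angle ∠ERY = 60°.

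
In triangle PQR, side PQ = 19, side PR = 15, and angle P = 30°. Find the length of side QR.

Law of cosines: QR^2 = 19^2 + 15^2 - 2(19)(15)cos(30°) = 586 - 285*sqrt(3), so QR = sqrt(586 - 285*sqrt(3)).

sqrt(586 - 285*sqrt(3))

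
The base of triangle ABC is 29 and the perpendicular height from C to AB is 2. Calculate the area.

Area = (1/2)(29)(2) = 29

29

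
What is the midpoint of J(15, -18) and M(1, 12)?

M = ((x₁ + x₂)/2, (y₁ + y₂)/2)
= ((15 + 1)/2, (-18 + 12)/2)
= (16/2, -6/2) = (8, -3)

(8, -3)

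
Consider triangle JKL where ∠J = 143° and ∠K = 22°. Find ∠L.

The interior angles sum to 180°: angle L = 180 - 143 - 22 = 15°.
The triangle is obtuse (angles 143°, 22°, 15°).

15 degrees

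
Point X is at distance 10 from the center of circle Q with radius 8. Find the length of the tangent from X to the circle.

Let T be the point of tangency. Then QT ⊥ XT (radius ⊥ tangent).
In right triangle QTX: QX² = QT² + XT²
10² = 8² + XT²
XT² = 36, XT = 6

6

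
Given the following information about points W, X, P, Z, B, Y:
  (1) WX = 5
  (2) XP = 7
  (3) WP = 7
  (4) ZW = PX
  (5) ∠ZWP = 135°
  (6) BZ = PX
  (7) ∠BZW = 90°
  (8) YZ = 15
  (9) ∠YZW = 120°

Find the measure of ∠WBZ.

From the given relations: BZ = PX = 7; ZW = PX = 7.
Step 1: By the law of cosines on triangle BZW: BW² = 7² + 7² − 2·7·7·cos(90°) = 98, so BW = 7·√2.
Step 2: By the inverse law of cosines on triangle WBZ: cos(∠WBZ) = ((7·√2)² + 7² − 7²) / (2·7·√2·7) = 98/138.59 = 0.7071, so ∠WBZ = 45°.

Therefore, the measure of angle ∠WBZ = 45°.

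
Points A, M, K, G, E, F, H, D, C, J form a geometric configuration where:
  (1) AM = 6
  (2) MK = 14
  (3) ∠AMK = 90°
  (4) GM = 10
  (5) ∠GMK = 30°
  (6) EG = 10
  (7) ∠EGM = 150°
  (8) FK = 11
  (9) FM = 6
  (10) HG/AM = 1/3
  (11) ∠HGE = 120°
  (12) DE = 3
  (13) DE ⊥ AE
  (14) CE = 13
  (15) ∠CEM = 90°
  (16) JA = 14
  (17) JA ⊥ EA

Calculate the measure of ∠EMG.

Step 1: By the law of cosines on triangle MGE: ME² = 10² + 10² − 2·10·10·cos(150°) = 373.21, so ME ≈ 19.32.
Step 2: By the inverse law of cosines on triangle EMG: cos(∠EMG) = (19.32² + 10² − 10²) / (2·19.32·10) = 373.21/386.37 = 0.9659, so ∠EMG = 15°.

Therefore, the measure of angle ∠EMG = 15°.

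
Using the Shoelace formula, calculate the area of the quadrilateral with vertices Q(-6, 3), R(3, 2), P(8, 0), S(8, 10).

The Shoelace formula works by pairing each vertex with the next (cycling back to the first).
For each pair, compute x_i*y_(i+1) - x_(i+1)*y_i:
  (-6*2 - 3*3) = -21
  (3*0 - 8*2) = -16
  (8*10 - 8*0) = 80
  (8*3 - -6*10) = 84
Taking half the absolute value of the total: Area = (1/2)(127) = 127/2.

127/2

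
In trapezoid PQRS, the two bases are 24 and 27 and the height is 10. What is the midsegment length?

The midsegment (median) of a trapezoid connects the midpoints of the non-parallel sides.
Its length is the average of the two bases: (24 + 27) / 2 = 51/2.

51/2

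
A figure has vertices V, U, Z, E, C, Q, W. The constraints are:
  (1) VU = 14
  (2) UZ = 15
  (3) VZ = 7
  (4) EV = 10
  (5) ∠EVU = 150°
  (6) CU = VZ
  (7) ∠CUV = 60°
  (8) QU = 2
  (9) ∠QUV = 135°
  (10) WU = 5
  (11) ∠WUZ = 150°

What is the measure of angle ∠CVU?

From the given relations: CU = VZ = 7.
Step 1: By the law of cosines on triangle VUC: VC² = 14² + 7² − 2·14·7·cos(60°) = 147, so VC = 7·√3.
Step 2: By the inverse law of cosines on triangle CVU: cos(∠CVU) = ((7·√3)² + 14² − 7²) / (2·7·√3·14) = 294/339.48 = 0.866, so ∠CVU = 30°.

Therefore, the measure of angle ∠CVU = 30°.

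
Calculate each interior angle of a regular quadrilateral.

Each interior angle of a regular n-gon is (n - 2) * 180 / n.
For n = 4: (4 - 2) * 180 / 4 = 360/4 = 90 degrees.

90 degrees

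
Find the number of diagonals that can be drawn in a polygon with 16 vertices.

The number of diagonals in an n-gon is n(n - 3)/2.
For n = 16: 16(16 - 3)/2 = 16 × 13 / 2 = 104.

104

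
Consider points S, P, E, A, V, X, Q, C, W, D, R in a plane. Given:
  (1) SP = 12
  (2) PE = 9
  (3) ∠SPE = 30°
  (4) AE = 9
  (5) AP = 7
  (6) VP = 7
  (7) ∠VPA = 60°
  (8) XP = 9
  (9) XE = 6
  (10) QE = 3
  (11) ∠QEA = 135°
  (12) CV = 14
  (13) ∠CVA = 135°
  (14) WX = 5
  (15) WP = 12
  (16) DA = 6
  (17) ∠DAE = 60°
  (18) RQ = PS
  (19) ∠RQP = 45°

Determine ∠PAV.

Step 1: By the law of cosines on triangle APV: AV² = 7² + 7² − 2·7·7·cos(60°) = 49, so AV = 7.
Step 2: By the inverse law of cosines on triangle PAV: cos(∠PAV) = (7² + 7² − 7²) / (2·7·7) = 49/98 = 0.5, so ∠PAV = 60°.

Therefore, the measure of angle ∠PAV = 60°.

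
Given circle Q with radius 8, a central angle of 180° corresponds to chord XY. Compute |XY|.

Drop a perpendicular from the center to the chord, bisecting both the chord and the central angle.
Each half-chord = r sin(θ/2) = 8 sin(90°).
The full chord = 2 × 8 × sin(90°) = 16.

16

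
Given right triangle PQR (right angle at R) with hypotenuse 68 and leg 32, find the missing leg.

By the Pythagorean theorem: QR^2 = PQ^2 - PR^2
QR^2 = 68^2 - 32^2 = 4624 - 1024 = 3600
QR = sqrt(3600) = 60

60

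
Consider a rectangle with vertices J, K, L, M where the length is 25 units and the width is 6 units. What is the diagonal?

Using the Pythagorean theorem:
d² = 25² + 6² = 625 + 36 = 661
d = sqrt(661)

sqrt(661)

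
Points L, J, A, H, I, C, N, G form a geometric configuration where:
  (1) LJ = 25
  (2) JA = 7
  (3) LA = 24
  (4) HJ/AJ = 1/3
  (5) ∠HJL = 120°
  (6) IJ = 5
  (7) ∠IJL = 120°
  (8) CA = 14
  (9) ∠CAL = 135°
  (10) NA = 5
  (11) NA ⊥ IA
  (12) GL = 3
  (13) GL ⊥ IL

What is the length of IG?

Step 1: By the law of cosines on triangle LJI: LI² = 25² + 5² − 2·25·5·cos(120°) = 775, so LI = 5·√31.
Step 2: By the law of cosines on triangle ILG: IG² = (5·√31)² + 3² − 2·5·√31·3·cos(90°) = 784, so IG = 28.

Therefore, the length of IG = 28.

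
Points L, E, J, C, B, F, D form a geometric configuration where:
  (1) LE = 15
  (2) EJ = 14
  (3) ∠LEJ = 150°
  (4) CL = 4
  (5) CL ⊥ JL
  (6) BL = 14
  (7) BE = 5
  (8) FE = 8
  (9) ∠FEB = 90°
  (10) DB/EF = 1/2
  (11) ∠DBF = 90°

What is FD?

From the given relations: DB = 1/2·EF = 1/2·8 = 4.
Step 1: By the law of cosines on triangle BEF: BF² = 5² + 8² − 2·5·8·cos(90°) = 89, so BF = √89.
Step 2: By the law of cosines on triangle FBD: FD² = √89² + 4² − 2·√89·4·cos(90°) = 105, so FD = √105.

Therefore, the length of FD = √105.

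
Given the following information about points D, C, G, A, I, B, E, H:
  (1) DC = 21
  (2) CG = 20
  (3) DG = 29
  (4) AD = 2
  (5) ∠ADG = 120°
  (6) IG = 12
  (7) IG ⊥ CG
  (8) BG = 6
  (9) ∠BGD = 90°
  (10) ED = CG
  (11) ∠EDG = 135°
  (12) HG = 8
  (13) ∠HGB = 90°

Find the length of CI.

Step 1: By the law of cosines on triangle CGI: CI² = 20² + 12² − 2·20·12·cos(90°) = 544, so CI = 4·√34.

Therefore, the length of CI = 4·√34.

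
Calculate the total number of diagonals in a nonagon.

Each of the 9 vertices connects to 6 non-adjacent vertices via diagonals.
Total connections = 9 × 6 = 54, but each diagonal is counted twice.
Number of diagonals = 54 / 2 = 27.

27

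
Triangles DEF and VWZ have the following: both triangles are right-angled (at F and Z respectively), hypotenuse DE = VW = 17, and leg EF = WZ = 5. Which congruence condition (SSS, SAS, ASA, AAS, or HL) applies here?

Consider the given information: both triangles are right-angled (at F and Z respectively), hypotenuse DE = VW = 17, and leg EF = WZ = 5
This is not SSS or SAS: SSS requires all three pairs of sides, but we don't have that. SAS requires two sides and the included angle between them.
The correct criterion is HL. The hypotenuse and one leg of two right triangles are equal (Hypotenuse-Leg).

HL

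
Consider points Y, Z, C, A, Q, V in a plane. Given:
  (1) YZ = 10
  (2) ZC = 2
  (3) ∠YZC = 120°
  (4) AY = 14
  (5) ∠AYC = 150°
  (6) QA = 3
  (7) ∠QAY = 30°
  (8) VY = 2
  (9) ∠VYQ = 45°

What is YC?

Step 1: By the law of cosines on triangle YZC: YC² = 10² + 2² − 2·10·2·cos(120°) = 124, so YC = 2·√31.

Therefore, the length of YC = 2·√31.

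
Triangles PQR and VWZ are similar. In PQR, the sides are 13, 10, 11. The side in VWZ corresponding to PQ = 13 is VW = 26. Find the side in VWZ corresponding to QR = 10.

Since the triangles are similar, the ratio of corresponding sides is constant.
Scale factor k = VW / PQ = 26 / 13 = 2
WZ = k * QR = 2 * 10 = 20

20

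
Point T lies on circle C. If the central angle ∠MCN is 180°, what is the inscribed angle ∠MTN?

Inscribed angle = 180° / 2 = 90° (inscribed angle theorem).

90°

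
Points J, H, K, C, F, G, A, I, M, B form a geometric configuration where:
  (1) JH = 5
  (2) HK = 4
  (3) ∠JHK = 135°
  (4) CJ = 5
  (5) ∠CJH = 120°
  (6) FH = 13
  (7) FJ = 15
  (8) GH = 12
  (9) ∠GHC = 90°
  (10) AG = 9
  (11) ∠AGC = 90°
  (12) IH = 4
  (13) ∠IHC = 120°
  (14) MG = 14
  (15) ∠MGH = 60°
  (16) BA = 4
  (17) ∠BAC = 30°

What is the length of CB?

Step 1: By the law of cosines on triangle CJH: CH² = 5² + 5² − 2·5·5·cos(120°) = 75, so CH = 5·√3.
Step 2: By the law of cosines on triangle CHG: CG² = (5·√3)² + 12² − 2·5·√3·12·cos(90°) = 219, so CG ≈ 14.8.
Step 3: By the law of cosines on triangle CGA: CA² = 14.8² + 9² − 2·14.8·9·cos(90°) = 300, so CA = 10·√3.
Step 4: By the law of cosines on triangle CAB: CB² = (10·√3)² + 4² − 2·10·√3·4·cos(30°) = 196, so CB = 14.

Therefore, the length of CB = 14.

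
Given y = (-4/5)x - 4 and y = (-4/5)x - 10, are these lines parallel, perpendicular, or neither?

Slope of line 1: m1 = -4/5
Slope of line 2: m2 = -4/5
Two lines are parallel if and only if they have equal slopes (or both are vertical).
Here m1 = m2 = -4/5, confirming the lines are parallel.

Parallel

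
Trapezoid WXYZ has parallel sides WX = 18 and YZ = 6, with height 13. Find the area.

Area of a trapezoid = (base1 + base2) * height / 2
Area = (18 + 6) * 13 / 2
Area = 24 * 13 / 2
Area = 312 / 2
Area = 156

156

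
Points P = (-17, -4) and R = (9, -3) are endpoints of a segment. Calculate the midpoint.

The midpoint is the point halfway along the segment.
Move half the horizontal distance: -17 + (9 - -17)/2 = -17 + 26/2 = -4
Move half the vertical distance: -4 + (-3 - -4)/2 = -4 + 1/2 = -7/2
Midpoint = (-4, -7/2)

(-4, -7/2)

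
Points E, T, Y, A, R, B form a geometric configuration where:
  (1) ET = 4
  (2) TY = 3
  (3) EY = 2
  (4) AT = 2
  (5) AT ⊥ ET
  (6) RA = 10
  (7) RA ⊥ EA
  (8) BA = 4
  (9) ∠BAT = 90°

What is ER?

Step 1: By the law of cosines on triangle ETA: EA² = 4² + 2² − 2·4·2·cos(90°) = 20, so EA = 2·√5.
Step 2: By the law of cosines on triangle EAR: ER² = (2·√5)² + 10² − 2·2·√5·10·cos(90°) = 120, so ER = 2·√30.

Therefore, the length of ER = 2·√30.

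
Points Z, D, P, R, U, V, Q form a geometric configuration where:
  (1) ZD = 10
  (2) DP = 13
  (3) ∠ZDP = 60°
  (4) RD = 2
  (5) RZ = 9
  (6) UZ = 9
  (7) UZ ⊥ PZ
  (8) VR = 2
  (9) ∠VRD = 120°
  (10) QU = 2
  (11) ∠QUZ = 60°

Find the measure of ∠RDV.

Step 1: By the law of cosines on triangle DRV: DV² = 2² + 2² − 2·2·2·cos(120°) = 12, so DV = 2·√3.
Step 2: By the inverse law of cosines on triangle RDV: cos(∠RDV) = (2² + (2·√3)² − 2²) / (2·2·2·√3) = 12/13.86 = 0.866, so ∠RDV = 30°.

Therefore, the measure of angle ∠RDV = 30°.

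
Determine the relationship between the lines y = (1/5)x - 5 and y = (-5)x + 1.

Slope of line 1: m1 = 1/5
Slope of line 2: m2 = -5
Two lines are perpendicular when the product of their slopes is -1 (negative reciprocals).
m1 * m2 = (1/5) * (-5) = -1, confirming perpendicularity.

Perpendicular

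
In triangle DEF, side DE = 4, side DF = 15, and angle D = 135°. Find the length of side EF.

Law of cosines: EF^2 = 4^2 + 15^2 - 2(4)(15)cos(135°) = 60*sqrt(2) + 241, so EF = sqrt(60*sqrt(2) + 241).

sqrt(60*sqrt(2) + 241)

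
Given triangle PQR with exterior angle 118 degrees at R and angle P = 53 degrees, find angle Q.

By the exterior angle theorem: exterior angle = sum of remote interior angles.
118 = 53 + angle Q
angle Q = 118 - 53 = 65 degrees

65 degrees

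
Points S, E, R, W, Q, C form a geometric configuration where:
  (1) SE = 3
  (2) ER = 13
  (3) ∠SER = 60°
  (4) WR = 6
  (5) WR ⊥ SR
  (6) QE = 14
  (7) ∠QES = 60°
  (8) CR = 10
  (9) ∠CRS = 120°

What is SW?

Step 1: By the law of cosines on triangle SER: SR² = 3² + 13² − 2·3·13·cos(60°) = 139, so SR = √139.
Step 2: By the law of cosines on triangle SRW: SW² = √139² + 6² − 2·√139·6·cos(90°) = 175, so SW = 5·√7.

Therefore, the length of SW = 5·√7.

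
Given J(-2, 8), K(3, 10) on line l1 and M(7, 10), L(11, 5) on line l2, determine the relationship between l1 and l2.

Slope of line 1: m1 = (10 - 8)/(3 - -2) = 2/5 = 2/5
Slope of line 2: m2 = (5 - 10)/(11 - 7) = -5/4 = -5/4
m1 != m2 and m1*m2 = -1/2 != -1. Neither.

Neither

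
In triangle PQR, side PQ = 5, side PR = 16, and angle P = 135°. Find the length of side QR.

By the law of cosines: QR^2 = PQ^2 + PR^2 - 2*PQ*PR*cos(P)
QR^2 = 5^2 + 16^2 - 2*5*16*cos(135°)
QR^2 = 25 + 256 - 160*(-sqrt(2)/2)
QR^2 = 80*sqrt(2) + 281
QR = sqrt(80*sqrt(2) + 281)

sqrt(80*sqrt(2) + 281)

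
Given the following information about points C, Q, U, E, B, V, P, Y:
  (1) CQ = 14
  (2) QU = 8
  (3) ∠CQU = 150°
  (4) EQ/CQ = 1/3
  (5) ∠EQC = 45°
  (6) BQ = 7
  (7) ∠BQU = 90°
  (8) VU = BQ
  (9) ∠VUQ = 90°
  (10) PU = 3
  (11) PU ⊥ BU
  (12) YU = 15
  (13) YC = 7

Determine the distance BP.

Step 1: By the law of cosines on triangle UQB: UB² = 8² + 7² − 2·8·7·cos(90°) = 113, so UB = √113.
Step 2: By the law of cosines on triangle BUP: BP² = √113² + 3² − 2·√113·3·cos(90°) = 122, so BP = √122.

Therefore, the length of BP = √122.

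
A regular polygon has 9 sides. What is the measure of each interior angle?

Each interior angle of a regular n-gon is (n - 2) * 180 / n.
For n = 9: (9 - 2) * 180 / 9 = 1260/9 = 140 degrees.

140 degrees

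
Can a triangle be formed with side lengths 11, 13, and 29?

Check the triangle inequality: 11 + 13 = 24 ≤ 29.
Since the sum of two sides does not exceed the third, no triangle can be formed.

No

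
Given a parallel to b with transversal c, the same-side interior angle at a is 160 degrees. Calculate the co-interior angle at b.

Co-interior (same-side interior) angles are between the parallel lines on the same side of the transversal.
Unlike corresponding or alternate interior angles, they are supplementary rather than equal.
So the angle = 180 - 160 = 20 degrees.

20 degrees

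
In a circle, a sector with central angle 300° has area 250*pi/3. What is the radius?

r² = 360 × 250*pi/3 / (π × 300) = 100, so r = 10.

10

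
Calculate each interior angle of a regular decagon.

Each interior angle of a regular n-gon is (n - 2) * 180 / n.
For n = 10: (10 - 2) * 180 / 10 = 1440/10 = 144 degrees.

144 degrees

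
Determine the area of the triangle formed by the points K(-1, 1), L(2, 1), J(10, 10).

The Shoelace formula computes the area from vertex coordinates by summing cross products.
For vertices (-1,1), (2,1), (10,10):
Signed sum = -1*1 - 2*1 + 2*10 - 10*1 + 10*1 - -1*10
= -3 + 10 + 20 = 27
Area = (1/2)|27| = 27/2.

27/2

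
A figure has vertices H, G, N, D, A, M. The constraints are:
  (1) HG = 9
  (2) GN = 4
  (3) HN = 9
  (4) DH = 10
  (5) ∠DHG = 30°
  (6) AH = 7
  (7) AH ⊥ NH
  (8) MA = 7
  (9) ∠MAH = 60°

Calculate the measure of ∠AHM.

Step 1: By the law of cosines on triangle HAM: HM² = 7² + 7² − 2·7·7·cos(60°) = 49, so HM = 7.
Step 2: By the inverse law of cosines on triangle AHM: cos(∠AHM) = (7² + 7² − 7²) / (2·7·7) = 49/98 = 0.5, so ∠AHM = 60°.

Therefore, the measure of angle ∠AHM = 60°.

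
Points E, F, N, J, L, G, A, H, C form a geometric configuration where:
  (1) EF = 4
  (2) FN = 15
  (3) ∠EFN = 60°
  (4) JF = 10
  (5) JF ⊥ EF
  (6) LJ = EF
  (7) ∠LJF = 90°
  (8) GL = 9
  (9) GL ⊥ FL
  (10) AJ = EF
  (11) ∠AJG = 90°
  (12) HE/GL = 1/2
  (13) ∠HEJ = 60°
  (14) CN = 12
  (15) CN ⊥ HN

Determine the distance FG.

From the given relations: LJ = EF = 4.
Step 1: By the law of cosines on triangle LJF: LF² = 4² + 10² − 2·4·10·cos(90°) = 116, so LF = 2·√29.
Step 2: By the law of cosines on triangle FLG: FG² = (2·√29)² + 9² − 2·2·√29·9·cos(90°) = 197, so FG = √197.

Therefore, the length of FG = √197.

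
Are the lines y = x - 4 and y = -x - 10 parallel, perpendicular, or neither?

Slope of line 1: m1 = 1
Slope of line 2: m2 = -1
m1 * m2 = (1) * (-1) = -1 = -1, so the lines are perpendicular.

Perpendicular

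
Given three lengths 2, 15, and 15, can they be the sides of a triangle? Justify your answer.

Yes.
The triangle inequality requires that the sum of any two sides exceeds the third.
Here 2 + 15 = 17 > 15, so the condition is met.

Yes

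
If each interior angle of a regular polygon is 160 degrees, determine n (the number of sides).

Each interior angle of a regular n-gon is (n - 2) * 180 / n.
Setting this equal to 160:
(n - 2) * 180 / n = 160
Each exterior angle = 180 - 160 = 20 degrees.
Since exterior angles sum to 360: n = 360 / 20 = 18.

18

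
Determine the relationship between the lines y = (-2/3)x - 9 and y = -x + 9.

Slope of line 1: m1 = -2/3
Slope of line 2: m2 = -1
For parallel lines we need equal slopes: -2/3 != -1.
For perpendicular lines we need m1*m2 = -1: (-2/3)(-1) = 2/3 != -1.
Since neither condition holds, the lines are neither parallel nor perpendicular.

Neither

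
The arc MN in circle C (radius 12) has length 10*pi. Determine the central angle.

θ = 360 × 10*pi / (2π × 12) = 150° (rearranging arc length formula).

150°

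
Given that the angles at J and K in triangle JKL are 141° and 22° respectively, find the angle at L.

By the triangle angle sum property, the three interior angles of any triangle add up to 180°.
We know angle J = 141° and angle K = 22°, so their sum is 163°.
Therefore angle L = 180° - 163° = 17°.

17 degrees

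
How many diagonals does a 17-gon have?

Each of the 17 vertices connects to 14 non-adjacent vertices via diagonals.
Total connections = 17 × 14 = 238, but each diagonal is counted twice.
Number of diagonals = 238 / 2 = 119.

119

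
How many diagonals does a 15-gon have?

Total line segments between 15 vertices = C(15,2) = 105.
Subtract the 15 sides: 105 - 15 = 90 diagonals.

90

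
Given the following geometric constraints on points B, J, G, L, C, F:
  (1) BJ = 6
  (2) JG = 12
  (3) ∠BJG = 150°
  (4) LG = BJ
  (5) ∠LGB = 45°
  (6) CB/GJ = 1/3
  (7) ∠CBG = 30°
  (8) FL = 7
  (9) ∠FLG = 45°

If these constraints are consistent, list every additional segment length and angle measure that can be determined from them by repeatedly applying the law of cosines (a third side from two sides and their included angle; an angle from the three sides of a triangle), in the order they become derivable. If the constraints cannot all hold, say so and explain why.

The constraints are consistent. Derivable facts, in order:
After 1 step:
- BG ≈ 17.46
- GF ≈ 5.06
After 2 steps:
- BL ≈ 13.88
- GC ≈ 14.13
- ∠BGJ = 9.9°
- ∠FGL = 78.02°
- ∠GBJ = 20.1°
- ∠GFL = 56.98°
After 3 steps:
- ∠BCG = 141.87°
- ∠BGC = 8.13°
- ∠BLG = 117.2°
- ∠GBL = 17.8°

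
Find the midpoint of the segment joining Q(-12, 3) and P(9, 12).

The midpoint is the point halfway along the segment.
Move half the horizontal distance: -12 + (9 - -12)/2 = -12 + 21/2 = -3/2
Move half the vertical distance: 3 + (12 - 3)/2 = 3 + 9/2 = 15/2
Midpoint = (-3/2, 15/2)

(-3/2, 15/2)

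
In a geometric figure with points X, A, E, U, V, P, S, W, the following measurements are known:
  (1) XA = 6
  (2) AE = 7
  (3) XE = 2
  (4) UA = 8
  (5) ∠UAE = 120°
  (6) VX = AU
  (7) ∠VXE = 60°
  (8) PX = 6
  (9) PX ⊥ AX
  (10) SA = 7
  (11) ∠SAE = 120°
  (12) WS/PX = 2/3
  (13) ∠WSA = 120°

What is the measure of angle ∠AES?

Step 1: By the law of cosines on triangle EAS: ES² = 7² + 7² − 2·7·7·cos(120°) = 147, so ES = 7·√3.
Step 2: By the inverse law of cosines on triangle AES: cos(∠AES) = (7² + (7·√3)² − 7²) / (2·7·7·√3) = 147/169.74 = 0.866, so ∠AES = 30°.

Therefore, the measure of angle ∠AES = 30°.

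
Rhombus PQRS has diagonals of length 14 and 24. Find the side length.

In a rhombus, the diagonals bisect each other perpendicularly, creating four congruent right triangles.
Each triangle has legs 7 (half of 14) and 12 (half of 24).
The hypotenuse of each right triangle is a side of the rhombus:
side = sqrt(7^2 + 12^2) = sqrt(193)

sqrt(193)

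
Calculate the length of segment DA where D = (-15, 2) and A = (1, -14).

d = sqrt((1 - -15)^2 + (-14 - 2)^2)
d = sqrt(16^2 + -16^2)
d = sqrt(256 + 256)
d = sqrt(512) = 16*sqrt(2)

16*sqrt(2)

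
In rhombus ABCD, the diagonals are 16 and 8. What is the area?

The diagonals of a rhombus divide it into four right triangles.
Each triangle has legs 16/ 2 = 8 and 8/2 = 4, so each has area (1/2)*8*4 = 16.
Four such triangles give total area = (d1 * d2) / 2 = 64.

64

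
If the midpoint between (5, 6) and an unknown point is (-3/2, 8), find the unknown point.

Using the midpoint formula: M = ((x1 + x2)/2, (y1 + y2)/2)
We know M = (-3/2, 8) and P = (5, 6)
For x: -3/2 = (5 + x2)/2, so x2 = 2*-3/2 - 5 = -8
For y: 8 = (6 + y2)/2, so y2 = 2*8 - 6 = 10
R = (-8, 10)

(-8, 10)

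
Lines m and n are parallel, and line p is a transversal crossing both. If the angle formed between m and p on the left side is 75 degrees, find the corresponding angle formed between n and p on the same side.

Corresponding angles are equal: 75 degrees.

75 degrees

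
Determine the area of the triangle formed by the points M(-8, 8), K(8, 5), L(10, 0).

Shoelace: Area = (1/2)|-8(5-0) + 8(0-8) + 10(8-5)| = (1/2)(74) = 37

37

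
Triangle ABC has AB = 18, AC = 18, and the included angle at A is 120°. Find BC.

When two sides and the included angle are known, the law of cosines gives the third side.
c^2 = a^2 + b^2 - 2ab cos(C) generalizes the Pythagorean theorem to non-right triangles.
Here: BC^2 = 324 + 324 - 648*(-1/2) = 972
BC = 18*sqrt(3)

18*sqrt(3)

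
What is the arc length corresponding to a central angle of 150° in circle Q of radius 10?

Arc length = 2π(10)(5/12) = 25*pi/3

25*pi/3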